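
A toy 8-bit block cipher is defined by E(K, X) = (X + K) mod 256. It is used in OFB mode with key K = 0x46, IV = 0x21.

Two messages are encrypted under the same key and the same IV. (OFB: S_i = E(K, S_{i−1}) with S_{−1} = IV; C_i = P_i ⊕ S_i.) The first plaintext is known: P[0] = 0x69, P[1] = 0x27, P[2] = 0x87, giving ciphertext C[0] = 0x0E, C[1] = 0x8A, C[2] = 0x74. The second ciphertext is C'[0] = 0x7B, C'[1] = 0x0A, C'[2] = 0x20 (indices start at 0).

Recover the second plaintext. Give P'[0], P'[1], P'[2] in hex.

P'[0] = 0x1C, P'[1] = 0xA7, P'[2] = 0xD3

In OFB with a reused IV, both messages share the same keystream S_i, so C_i ⊕ C'_i = P_i ⊕ P'_i and thus P'_i = P_i ⊕ C_i ⊕ C'_i.
P'[0]: 0x69 ⊕ 0x0E ⊕ 0x7B = 0x1C.
P'[1]: 0x27 ⊕ 0x8A ⊕ 0x0A = 0xA7.
P'[2]: 0x87 ⊕ 0x74 ⊕ 0x20 = 0xD3.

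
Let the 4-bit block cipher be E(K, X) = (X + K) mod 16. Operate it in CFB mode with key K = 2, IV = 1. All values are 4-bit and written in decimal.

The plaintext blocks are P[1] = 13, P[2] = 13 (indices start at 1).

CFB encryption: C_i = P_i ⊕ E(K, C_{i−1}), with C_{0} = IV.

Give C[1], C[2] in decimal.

C[1]: E(K, 1) = 3; 13 ⊕ 3 = 14.
C[2]: E(K, 14) = 0; 13 ⊕ 0 = 13.

C[1] = 14, C[2] = 13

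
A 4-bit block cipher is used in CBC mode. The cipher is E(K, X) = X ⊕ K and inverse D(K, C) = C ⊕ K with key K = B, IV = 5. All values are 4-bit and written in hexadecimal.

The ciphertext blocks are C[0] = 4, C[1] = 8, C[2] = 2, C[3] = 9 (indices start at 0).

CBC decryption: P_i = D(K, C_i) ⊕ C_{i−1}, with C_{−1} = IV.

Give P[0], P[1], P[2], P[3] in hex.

P[0] = A, P[1] = 7, P[2] = 1, P[3] = 0

P[0]: D(K, 4) = F; F ⊕ 5 = A.
P[1]: D(K, 8) = 3; 3 ⊕ 4 = 7.
P[2]: D(K, 2) = 9; 9 ⊕ 8 = 1.
P[3]: D(K, 9) = 2; 2 ⊕ 2 = 0.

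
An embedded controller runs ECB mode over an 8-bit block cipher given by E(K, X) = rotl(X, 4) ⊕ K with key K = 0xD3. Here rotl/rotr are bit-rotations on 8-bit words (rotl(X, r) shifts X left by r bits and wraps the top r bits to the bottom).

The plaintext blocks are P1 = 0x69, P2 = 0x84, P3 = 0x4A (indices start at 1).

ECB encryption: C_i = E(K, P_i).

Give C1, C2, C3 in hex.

C1: E(K, 0x69) = 0x45.
C2: E(K, 0x84) = 0x9B.
C3: E(K, 0x4A) = 0x77.

C1 = 0x45, C2 = 0x9B, C3 = 0x77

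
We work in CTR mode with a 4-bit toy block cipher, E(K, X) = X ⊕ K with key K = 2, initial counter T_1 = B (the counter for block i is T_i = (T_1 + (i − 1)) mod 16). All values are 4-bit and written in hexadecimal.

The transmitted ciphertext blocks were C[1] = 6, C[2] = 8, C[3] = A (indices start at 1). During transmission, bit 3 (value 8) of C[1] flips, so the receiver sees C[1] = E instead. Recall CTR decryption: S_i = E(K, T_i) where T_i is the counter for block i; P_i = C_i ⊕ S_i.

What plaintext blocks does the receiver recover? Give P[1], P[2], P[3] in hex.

Only C[1] changed, to E. In CTR, a change in C_i flips the same bit in P_i only; the keystream is unaffected. Decrypting the received ciphertext:
P[1]: T = B, S = E(K, T) = 9; E ⊕ 9 = 7.
P[2]: T = C, S = E(K, T) = E; 8 ⊕ E = 6.
P[3]: T = D, S = E(K, T) = F; A ⊕ F = 5.
Blocks that differ from the original plaintext: P[1].

P[1] = 7, P[2] = 6, P[3] = 5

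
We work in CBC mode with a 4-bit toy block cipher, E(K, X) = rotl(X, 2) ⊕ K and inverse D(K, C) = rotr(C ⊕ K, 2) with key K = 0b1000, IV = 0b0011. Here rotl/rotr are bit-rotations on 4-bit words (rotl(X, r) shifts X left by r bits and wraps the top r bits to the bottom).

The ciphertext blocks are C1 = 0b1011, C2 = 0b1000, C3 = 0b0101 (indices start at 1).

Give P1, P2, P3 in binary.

P1 = 0b1111, P2 = 0b1011, P3 = 0b1111

CBC decryption: P_i = D(K, C_i) ⊕ C_{i−1}, with C_{0} = IV.
P1: D(K, 0b1011) = 0b1100; 0b1100 ⊕ 0b0011 = 0b1111.
P2: D(K, 0b1000) = 0b0000; 0b0000 ⊕ 0b1011 = 0b1011.
P3: D(K, 0b0101) = 0b0111; 0b0111 ⊕ 0b1000 = 0b1111.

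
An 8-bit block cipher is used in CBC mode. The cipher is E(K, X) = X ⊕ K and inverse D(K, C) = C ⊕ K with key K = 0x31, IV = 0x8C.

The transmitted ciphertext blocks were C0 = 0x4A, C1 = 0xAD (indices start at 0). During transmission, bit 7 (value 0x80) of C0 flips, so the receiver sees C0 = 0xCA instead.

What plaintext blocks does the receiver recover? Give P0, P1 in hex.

CBC decryption: P_i = D(K, C_i) ⊕ C_{i−1}, with C_{−1} = IV.
Only C0 changed, to 0xCA. In CBC, a change in C_i garbles P_i and flips the same bit in P_{i+1}. Decrypting the received ciphertext:
P0: D(K, 0xCA) = 0xFB; 0xFB ⊕ 0x8C = 0x77.
P1: D(K, 0xAD) = 0x9C; 0x9C ⊕ 0xCA = 0x56.
Blocks that differ from the original plaintext: P0, P1.

P0 = 0x77, P1 = 0x56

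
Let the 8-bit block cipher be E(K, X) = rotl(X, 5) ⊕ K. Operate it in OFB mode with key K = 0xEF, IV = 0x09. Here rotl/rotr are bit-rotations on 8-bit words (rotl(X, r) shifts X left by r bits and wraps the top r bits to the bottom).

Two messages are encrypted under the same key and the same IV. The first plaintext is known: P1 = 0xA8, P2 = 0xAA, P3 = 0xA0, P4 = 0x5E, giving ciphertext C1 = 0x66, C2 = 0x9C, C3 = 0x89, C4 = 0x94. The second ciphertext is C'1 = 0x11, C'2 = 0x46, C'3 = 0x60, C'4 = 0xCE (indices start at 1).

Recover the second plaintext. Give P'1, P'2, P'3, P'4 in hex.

P'1 = 0xDF, P'2 = 0x70, P'3 = 0x49, P'4 = 0x04

In OFB with a reused IV, both messages share the same keystream S_i, so C_i ⊕ C'_i = P_i ⊕ P'_i and thus P'_i = P_i ⊕ C_i ⊕ C'_i.
P'1: 0xA8 ⊕ 0x66 ⊕ 0x11 = 0xDF.
P'2: 0xAA ⊕ 0x9C ⊕ 0x46 = 0x70.
P'3: 0xA0 ⊕ 0x89 ⊕ 0x60 = 0x49.
P'4: 0x5E ⊕ 0x94 ⊕ 0xCE = 0x04.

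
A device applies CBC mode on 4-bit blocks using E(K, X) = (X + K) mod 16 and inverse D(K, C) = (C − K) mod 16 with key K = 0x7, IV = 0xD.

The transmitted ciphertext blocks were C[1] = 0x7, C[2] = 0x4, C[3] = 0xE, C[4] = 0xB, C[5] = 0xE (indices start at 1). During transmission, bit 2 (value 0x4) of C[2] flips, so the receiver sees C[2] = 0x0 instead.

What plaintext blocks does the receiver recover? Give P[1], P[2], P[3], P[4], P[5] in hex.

P[1] = 0xD, P[2] = 0xE, P[3] = 0x7, P[4] = 0xA, P[5] = 0xC

CBC decryption: P_i = D(K, C_i) ⊕ C_{i−1}, with C_{0} = IV.
Only C[2] changed, to 0x0. In CBC, a change in C_i garbles P_i and flips the same bit in P_{i+1}. Decrypting the received ciphertext:
P[1]: D(K, 0x7) = 0x0; 0x0 ⊕ 0xD = 0xD.
P[2]: D(K, 0x0) = 0x9; 0x9 ⊕ 0x7 = 0xE.
P[3]: D(K, 0xE) = 0x7; 0x7 ⊕ 0x0 = 0x7.
P[4]: D(K, 0xB) = 0x4; 0x4 ⊕ 0xE = 0xA.
P[5]: D(K, 0xE) = 0x7; 0x7 ⊕ 0xB = 0xC.
Blocks that differ from the original plaintext: P[2], P[3].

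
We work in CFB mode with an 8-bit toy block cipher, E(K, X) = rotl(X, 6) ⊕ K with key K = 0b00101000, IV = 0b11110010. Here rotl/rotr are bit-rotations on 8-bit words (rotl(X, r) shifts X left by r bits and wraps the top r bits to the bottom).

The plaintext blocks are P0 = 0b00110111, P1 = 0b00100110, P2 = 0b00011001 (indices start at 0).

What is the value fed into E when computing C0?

0b11110010

CFB encryption: C_i = P_i ⊕ E(K, C_{i−1}), with C_{−1} = IV.
C0: E(K, 0b11110010) = 0b10010100; 0b00110111 ⊕ 0b10010100 = 0b10100011.
So the input to E for block 0 is 0b11110010.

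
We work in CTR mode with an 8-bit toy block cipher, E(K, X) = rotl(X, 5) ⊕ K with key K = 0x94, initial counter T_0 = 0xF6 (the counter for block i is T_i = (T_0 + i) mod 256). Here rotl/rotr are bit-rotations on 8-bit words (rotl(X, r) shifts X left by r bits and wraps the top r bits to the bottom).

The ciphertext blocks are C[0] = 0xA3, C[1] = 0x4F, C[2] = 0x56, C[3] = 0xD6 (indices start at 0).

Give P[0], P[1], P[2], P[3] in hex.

P[0] = 0xE9, P[1] = 0x25, P[2] = 0xDD, P[3] = 0x7D

CTR decryption: S_i = E(K, T_i) where T_i is the counter for block i; P_i = C_i ⊕ S_i.
P[0]: T = 0xF6, S = E(K, T) = 0x4A; 0xA3 ⊕ 0x4A = 0xE9.
P[1]: T = 0xF7, S = E(K, T) = 0x6A; 0x4F ⊕ 0x6A = 0x25.
P[2]: T = 0xF8, S = E(K, T) = 0x8B; 0x56 ⊕ 0x8B = 0xDD.
P[3]: T = 0xF9, S = E(K, T) = 0xAB; 0xD6 ⊕ 0xAB = 0x7D.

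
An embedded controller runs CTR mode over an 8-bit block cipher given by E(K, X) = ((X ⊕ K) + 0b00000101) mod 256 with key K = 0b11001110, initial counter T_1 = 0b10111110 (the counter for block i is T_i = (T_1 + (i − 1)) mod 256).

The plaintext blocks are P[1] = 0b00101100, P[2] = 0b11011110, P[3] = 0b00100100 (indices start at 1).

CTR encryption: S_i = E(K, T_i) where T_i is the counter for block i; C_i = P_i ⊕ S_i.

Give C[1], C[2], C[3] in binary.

C[1]: T = 0b10111110, S = E(K, T) = 0b01110101; 0b00101100 ⊕ 0b01110101 = 0b01011001.
C[2]: T = 0b10111111, S = E(K, T) = 0b01110110; 0b11011110 ⊕ 0b01110110 = 0b10101000.
C[3]: T = 0b11000000, S = E(K, T) = 0b00010011; 0b00100100 ⊕ 0b00010011 = 0b00110111.

C[1] = 0b01011001, C[2] = 0b10101000, C[3] = 0b00110111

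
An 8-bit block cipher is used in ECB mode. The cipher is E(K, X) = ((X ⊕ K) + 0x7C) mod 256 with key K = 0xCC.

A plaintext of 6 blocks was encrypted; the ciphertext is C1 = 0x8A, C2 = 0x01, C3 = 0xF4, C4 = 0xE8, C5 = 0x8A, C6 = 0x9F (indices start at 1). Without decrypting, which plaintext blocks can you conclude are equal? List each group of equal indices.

ECB encrypts each block independently with the same key, so equal ciphertext blocks imply equal plaintext blocks.
C1 = C5 = 0x8A, so P1 = P5.

P1 = P5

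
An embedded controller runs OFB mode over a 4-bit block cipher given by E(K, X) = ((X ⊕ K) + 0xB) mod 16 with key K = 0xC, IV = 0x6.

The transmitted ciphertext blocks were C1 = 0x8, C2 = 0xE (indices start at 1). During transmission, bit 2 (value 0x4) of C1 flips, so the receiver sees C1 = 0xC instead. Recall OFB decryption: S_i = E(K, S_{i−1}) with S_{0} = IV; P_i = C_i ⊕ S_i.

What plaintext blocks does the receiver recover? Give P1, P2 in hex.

P1 = 0x9, P2 = 0xA

Only C1 changed, to 0xC. In OFB, a change in C_i flips the same bit in P_i only; the keystream is unaffected. Decrypting the received ciphertext:
P1: S = E(K, 0x6) = 0x5; 0xC ⊕ 0x5 = 0x9.
P2: S = E(K, 0x5) = 0x4; 0xE ⊕ 0x4 = 0xA.
Blocks that differ from the original plaintext: P1.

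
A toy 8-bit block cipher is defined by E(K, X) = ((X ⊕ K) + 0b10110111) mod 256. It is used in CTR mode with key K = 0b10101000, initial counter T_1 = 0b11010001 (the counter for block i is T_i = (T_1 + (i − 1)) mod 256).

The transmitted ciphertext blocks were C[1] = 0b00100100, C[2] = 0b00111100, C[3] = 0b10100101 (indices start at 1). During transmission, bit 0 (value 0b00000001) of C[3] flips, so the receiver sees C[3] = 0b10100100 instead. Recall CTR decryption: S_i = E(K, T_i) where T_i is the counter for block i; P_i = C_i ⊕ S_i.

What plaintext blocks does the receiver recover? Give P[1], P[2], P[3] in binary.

Only C[3] changed, to 0b10100100. In CTR, a change in C_i flips the same bit in P_i only; the keystream is unaffected. Decrypting the received ciphertext:
P[1]: T = 0b11010001, S = E(K, T) = 0b00110000; 0b00100100 ⊕ 0b00110000 = 0b00010100.
P[2]: T = 0b11010010, S = E(K, T) = 0b00110001; 0b00111100 ⊕ 0b00110001 = 0b00001101.
P[3]: T = 0b11010011, S = E(K, T) = 0b00110010; 0b10100100 ⊕ 0b00110010 = 0b10010110.
Blocks that differ from the original plaintext: P[3].

P[1] = 0b00010100, P[2] = 0b00001101, P[3] = 0b10010110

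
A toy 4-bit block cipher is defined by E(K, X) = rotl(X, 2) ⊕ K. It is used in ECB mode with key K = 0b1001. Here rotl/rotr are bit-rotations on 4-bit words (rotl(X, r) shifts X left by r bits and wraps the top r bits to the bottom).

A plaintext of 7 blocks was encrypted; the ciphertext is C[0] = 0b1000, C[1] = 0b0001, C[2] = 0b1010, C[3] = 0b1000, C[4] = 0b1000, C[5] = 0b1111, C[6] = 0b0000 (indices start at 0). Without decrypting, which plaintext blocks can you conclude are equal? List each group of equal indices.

ECB encrypts each block independently with the same key, so equal ciphertext blocks imply equal plaintext blocks.
C[0] = C[3] = C[4] = 0b1000, so P[0] = P[3] = P[4].

P[0] = P[3] = P[4]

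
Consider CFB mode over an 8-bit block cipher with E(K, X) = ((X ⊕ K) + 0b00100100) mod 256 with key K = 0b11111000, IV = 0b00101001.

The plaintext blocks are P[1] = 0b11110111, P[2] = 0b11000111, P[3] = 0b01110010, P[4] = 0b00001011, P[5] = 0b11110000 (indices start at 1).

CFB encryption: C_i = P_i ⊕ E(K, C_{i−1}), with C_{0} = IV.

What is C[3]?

C[1]: E(K, 0b00101001) = 0b11110101; 0b11110111 ⊕ 0b11110101 = 0b00000010.
C[2]: E(K, 0b00000010) = 0b00011110; 0b11000111 ⊕ 0b00011110 = 0b11011001.
C[3]: E(K, 0b11011001) = 0b01000101; 0b01110010 ⊕ 0b01000101 = 0b00110111.

C[3] = 0b00110111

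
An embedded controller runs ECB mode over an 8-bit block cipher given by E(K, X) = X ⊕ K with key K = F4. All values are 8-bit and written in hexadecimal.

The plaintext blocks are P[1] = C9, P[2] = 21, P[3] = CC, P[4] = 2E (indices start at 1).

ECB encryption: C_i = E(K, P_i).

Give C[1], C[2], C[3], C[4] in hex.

C[1] = 3D, C[2] = D5, C[3] = 38, C[4] = DA

C[1]: E(K, C9) = 3D.
C[2]: E(K, 21) = D5.
C[3]: E(K, CC) = 38.
C[4]: E(K, 2E) = DA.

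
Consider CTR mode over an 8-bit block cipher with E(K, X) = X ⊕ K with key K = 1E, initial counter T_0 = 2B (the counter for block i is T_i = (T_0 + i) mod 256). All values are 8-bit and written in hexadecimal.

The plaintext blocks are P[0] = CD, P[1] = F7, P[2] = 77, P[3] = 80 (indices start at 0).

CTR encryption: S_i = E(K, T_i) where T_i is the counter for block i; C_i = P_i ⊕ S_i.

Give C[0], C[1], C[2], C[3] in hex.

C[0]: T = 2B, S = E(K, T) = 35; CD ⊕ 35 = F8.
C[1]: T = 2C, S = E(K, T) = 32; F7 ⊕ 32 = C5.
C[2]: T = 2D, S = E(K, T) = 33; 77 ⊕ 33 = 44.
C[3]: T = 2E, S = E(K, T) = 30; 80 ⊕ 30 = B0.

C[0] = F8, C[1] = C5, C[2] = 44, C[3] = B0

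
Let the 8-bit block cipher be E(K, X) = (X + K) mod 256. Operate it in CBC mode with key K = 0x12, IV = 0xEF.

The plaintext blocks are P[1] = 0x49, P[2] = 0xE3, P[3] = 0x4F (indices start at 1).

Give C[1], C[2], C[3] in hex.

C[1] = 0xB8, C[2] = 0x6D, C[3] = 0x34

CBC encryption: C_i = E(K, P_i ⊕ C_{i−1}), with C_{0} = IV.
C[1]: P[1] ⊕ 0xEF = 0xA6; E(K, 0xA6) = 0xB8.
C[2]: P[2] ⊕ 0xB8 = 0x5B; E(K, 0x5B) = 0x6D.
C[3]: P[3] ⊕ 0x6D = 0x22; E(K, 0x22) = 0x34.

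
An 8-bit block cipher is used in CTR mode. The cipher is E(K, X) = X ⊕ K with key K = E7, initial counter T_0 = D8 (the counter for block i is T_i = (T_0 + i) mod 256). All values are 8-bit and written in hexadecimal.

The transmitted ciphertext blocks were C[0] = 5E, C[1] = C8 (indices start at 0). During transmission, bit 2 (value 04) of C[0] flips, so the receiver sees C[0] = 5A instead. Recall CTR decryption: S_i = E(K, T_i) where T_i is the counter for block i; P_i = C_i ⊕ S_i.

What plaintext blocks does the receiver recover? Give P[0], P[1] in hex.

P[0] = 65, P[1] = F6

Only C[0] changed, to 5A. In CTR, a change in C_i flips the same bit in P_i only; the keystream is unaffected. Decrypting the received ciphertext:
P[0]: T = D8, S = E(K, T) = 3F; 5A ⊕ 3F = 65.
P[1]: T = D9, S = E(K, T) = 3E; C8 ⊕ 3E = F6.
Blocks that differ from the original plaintext: P[0].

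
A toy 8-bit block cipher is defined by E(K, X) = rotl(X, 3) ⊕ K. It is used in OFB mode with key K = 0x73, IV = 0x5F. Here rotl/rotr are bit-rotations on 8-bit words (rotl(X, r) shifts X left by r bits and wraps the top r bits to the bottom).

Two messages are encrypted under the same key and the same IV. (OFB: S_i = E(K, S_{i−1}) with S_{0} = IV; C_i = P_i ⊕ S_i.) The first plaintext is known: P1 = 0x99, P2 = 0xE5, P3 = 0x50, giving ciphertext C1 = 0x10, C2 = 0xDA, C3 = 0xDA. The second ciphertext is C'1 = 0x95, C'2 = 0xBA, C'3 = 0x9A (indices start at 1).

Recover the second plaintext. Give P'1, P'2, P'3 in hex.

In OFB with a reused IV, both messages share the same keystream S_i, so C_i ⊕ C'_i = P_i ⊕ P'_i and thus P'_i = P_i ⊕ C_i ⊕ C'_i.
P'1: 0x99 ⊕ 0x10 ⊕ 0x95 = 0x1C.
P'2: 0xE5 ⊕ 0xDA ⊕ 0xBA = 0x85.
P'3: 0x50 ⊕ 0xDA ⊕ 0x9A = 0x10.

P'1 = 0x1C, P'2 = 0x85, P'3 = 0x10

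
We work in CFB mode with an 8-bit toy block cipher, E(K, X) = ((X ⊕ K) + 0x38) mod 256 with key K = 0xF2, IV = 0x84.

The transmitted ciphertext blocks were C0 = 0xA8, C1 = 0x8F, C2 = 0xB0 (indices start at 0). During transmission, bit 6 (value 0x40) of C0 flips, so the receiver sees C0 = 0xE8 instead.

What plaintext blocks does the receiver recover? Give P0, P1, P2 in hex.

CFB decryption: P_i = C_i ⊕ E(K, C_{i−1}), with C_{−1} = IV.
Only C0 changed, to 0xE8. In CFB, a change in C_i flips the same bit in P_i and garbles P_{i+1}. Decrypting the received ciphertext:
P0: E(K, 0x84) = 0xAE; 0xE8 ⊕ 0xAE = 0x46.
P1: E(K, 0xE8) = 0x52; 0x8F ⊕ 0x52 = 0xDD.
P2: E(K, 0x8F) = 0xB5; 0xB0 ⊕ 0xB5 = 0x05.
Blocks that differ from the original plaintext: P0, P1.

P0 = 0x46, P1 = 0xDD, P2 = 0x05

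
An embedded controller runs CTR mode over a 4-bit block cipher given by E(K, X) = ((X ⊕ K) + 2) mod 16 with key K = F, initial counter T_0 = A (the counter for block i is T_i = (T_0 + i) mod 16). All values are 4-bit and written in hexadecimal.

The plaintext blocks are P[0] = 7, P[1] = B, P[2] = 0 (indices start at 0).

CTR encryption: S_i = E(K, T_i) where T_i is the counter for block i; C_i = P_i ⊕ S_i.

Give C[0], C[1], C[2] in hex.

C[0] = 0, C[1] = D, C[2] = 5

C[0]: T = A, S = E(K, T) = 7; 7 ⊕ 7 = 0.
C[1]: T = B, S = E(K, T) = 6; B ⊕ 6 = D.
C[2]: T = C, S = E(K, T) = 5; 0 ⊕ 5 = 5.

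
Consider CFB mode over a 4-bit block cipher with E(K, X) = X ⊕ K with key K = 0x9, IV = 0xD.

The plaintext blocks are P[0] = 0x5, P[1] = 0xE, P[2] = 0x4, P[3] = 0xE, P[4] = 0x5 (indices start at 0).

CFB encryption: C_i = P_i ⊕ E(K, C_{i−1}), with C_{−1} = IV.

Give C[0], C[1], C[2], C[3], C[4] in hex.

C[0] = 0x1, C[1] = 0x6, C[2] = 0xB, C[3] = 0xC, C[4] = 0x0

C[0]: E(K, 0xD) = 0x4; 0x5 ⊕ 0x4 = 0x1.
C[1]: E(K, 0x1) = 0x8; 0xE ⊕ 0x8 = 0x6.
C[2]: E(K, 0x6) = 0xF; 0x4 ⊕ 0xF = 0xB.
C[3]: E(K, 0xB) = 0x2; 0xE ⊕ 0x2 = 0xC.
C[4]: E(K, 0xC) = 0x5; 0x5 ⊕ 0x5 = 0x0.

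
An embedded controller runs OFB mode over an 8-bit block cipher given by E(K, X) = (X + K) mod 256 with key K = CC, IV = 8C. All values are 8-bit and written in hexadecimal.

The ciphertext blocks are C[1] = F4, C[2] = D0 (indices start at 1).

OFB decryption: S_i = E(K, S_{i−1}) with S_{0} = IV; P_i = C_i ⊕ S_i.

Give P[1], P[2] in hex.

P[1]: S = E(K, 8C) = 58; F4 ⊕ 58 = AC.
P[2]: S = E(K, 58) = 24; D0 ⊕ 24 = F4.

P[1] = AC, P[2] = F4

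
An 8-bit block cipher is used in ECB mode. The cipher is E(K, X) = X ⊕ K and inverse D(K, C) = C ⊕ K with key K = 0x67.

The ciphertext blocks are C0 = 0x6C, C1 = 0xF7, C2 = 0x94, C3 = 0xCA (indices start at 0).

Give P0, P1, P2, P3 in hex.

ECB decryption: P_i = D(K, C_i).
P0: D(K, 0x6C) = 0x0B.
P1: D(K, 0xF7) = 0x90.
P2: D(K, 0x94) = 0xF3.
P3: D(K, 0xCA) = 0xAD.

P0 = 0x0B, P1 = 0x90, P2 = 0xF3, P3 = 0xAD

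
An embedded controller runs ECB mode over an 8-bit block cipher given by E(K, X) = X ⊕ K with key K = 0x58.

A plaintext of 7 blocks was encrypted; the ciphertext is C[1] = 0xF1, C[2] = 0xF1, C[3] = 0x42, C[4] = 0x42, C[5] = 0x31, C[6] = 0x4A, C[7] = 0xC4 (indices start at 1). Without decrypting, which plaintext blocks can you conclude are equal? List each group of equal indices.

P[1] = P[2]; P[3] = P[4]

ECB encrypts each block independently with the same key, so equal ciphertext blocks imply equal plaintext blocks.
C[1] = C[2] = 0xF1, so P[1] = P[2].
C[3] = C[4] = 0x42, so P[3] = P[4].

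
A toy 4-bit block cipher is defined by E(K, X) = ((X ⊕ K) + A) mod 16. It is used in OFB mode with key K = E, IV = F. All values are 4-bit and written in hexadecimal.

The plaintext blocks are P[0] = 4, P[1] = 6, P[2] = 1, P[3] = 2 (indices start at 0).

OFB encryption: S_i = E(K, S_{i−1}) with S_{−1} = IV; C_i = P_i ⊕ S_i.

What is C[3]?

C[3] = D

C[0]: S = E(K, F) = B; 4 ⊕ B = F.
C[1]: S = E(K, B) = F; 6 ⊕ F = 9.
C[2]: S = E(K, F) = B; 1 ⊕ B = A.
C[3]: S = E(K, B) = F; 2 ⊕ F = D.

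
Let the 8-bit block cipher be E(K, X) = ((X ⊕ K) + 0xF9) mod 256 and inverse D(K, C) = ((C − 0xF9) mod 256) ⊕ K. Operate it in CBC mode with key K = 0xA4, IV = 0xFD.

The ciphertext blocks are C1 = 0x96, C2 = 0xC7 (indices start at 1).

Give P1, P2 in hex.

CBC decryption: P_i = D(K, C_i) ⊕ C_{i−1}, with C_{0} = IV.
P1: D(K, 0x96) = 0x39; 0x39 ⊕ 0xFD = 0xC4.
P2: D(K, 0xC7) = 0x6A; 0x6A ⊕ 0x96 = 0xFC.

P1 = 0xC4, P2 = 0xFC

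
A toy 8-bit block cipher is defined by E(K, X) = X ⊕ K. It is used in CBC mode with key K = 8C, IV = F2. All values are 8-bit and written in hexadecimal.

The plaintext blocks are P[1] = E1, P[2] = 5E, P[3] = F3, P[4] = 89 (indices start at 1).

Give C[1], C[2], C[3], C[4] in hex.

CBC encryption: C_i = E(K, P_i ⊕ C_{i−1}), with C_{0} = IV.
C[1]: P[1] ⊕ F2 = 13; E(K, 13) = 9F.
C[2]: P[2] ⊕ 9F = C1; E(K, C1) = 4D.
C[3]: P[3] ⊕ 4D = BE; E(K, BE) = 32.
C[4]: P[4] ⊕ 32 = BB; E(K, BB) = 37.

C[1] = 9F, C[2] = 4D, C[3] = 32, C[4] = 37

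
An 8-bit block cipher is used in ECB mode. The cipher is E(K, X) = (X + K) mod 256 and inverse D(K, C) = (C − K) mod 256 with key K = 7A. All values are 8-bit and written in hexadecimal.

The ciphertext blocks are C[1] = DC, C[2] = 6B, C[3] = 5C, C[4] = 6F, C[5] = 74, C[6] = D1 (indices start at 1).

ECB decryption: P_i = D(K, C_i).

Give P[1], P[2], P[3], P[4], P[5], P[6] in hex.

P[1] = 62, P[2] = F1, P[3] = E2, P[4] = F5, P[5] = FA, P[6] = 57

P[1]: D(K, DC) = 62.
P[2]: D(K, 6B) = F1.
P[3]: D(K, 5C) = E2.
P[4]: D(K, 6F) = F5.
P[5]: D(K, 74) = FA.
P[6]: D(K, D1) = 57.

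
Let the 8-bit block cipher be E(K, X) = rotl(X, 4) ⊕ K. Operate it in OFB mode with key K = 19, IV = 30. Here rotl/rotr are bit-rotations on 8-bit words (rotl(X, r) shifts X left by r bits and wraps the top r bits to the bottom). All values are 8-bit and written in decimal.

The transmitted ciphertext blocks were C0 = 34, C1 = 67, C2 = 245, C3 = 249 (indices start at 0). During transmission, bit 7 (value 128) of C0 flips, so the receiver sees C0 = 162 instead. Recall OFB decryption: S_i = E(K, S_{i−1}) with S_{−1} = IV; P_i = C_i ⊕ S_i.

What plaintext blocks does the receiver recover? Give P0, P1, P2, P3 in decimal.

P0 = 80, P1 = 127, P2 = 37, P3 = 231

Only C0 changed, to 162. In OFB, a change in C_i flips the same bit in P_i only; the keystream is unaffected. Decrypting the received ciphertext:
P0: S = E(K, 30) = 242; 162 ⊕ 242 = 80.
P1: S = E(K, 242) = 60; 67 ⊕ 60 = 127.
P2: S = E(K, 60) = 208; 245 ⊕ 208 = 37.
P3: S = E(K, 208) = 30; 249 ⊕ 30 = 231.
Blocks that differ from the original plaintext: P0.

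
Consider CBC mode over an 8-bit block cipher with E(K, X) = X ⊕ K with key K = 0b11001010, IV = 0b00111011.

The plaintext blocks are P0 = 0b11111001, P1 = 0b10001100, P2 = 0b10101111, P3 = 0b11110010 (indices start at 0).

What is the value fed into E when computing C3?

0b11011001

CBC encryption: C_i = E(K, P_i ⊕ C_{i−1}), with C_{−1} = IV.
C0: P0 ⊕ 0b00111011 = 0b11000010; E(K, 0b11000010) = 0b00001000.
C1: P1 ⊕ 0b00001000 = 0b10000100; E(K, 0b10000100) = 0b01001110.
C2: P2 ⊕ 0b01001110 = 0b11100001; E(K, 0b11100001) = 0b00101011.
C3: P3 ⊕ 0b00101011 = 0b11011001; E(K, 0b11011001) = 0b00010011.
So the input to E for block 3 is 0b11011001.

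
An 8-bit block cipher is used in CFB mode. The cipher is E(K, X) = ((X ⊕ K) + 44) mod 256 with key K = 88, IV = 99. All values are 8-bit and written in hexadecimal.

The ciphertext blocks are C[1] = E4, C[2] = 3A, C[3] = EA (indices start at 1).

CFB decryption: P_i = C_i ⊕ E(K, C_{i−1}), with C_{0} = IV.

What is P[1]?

P[1]: E(K, 99) = 55; E4 ⊕ 55 = B1.

P[1] = B1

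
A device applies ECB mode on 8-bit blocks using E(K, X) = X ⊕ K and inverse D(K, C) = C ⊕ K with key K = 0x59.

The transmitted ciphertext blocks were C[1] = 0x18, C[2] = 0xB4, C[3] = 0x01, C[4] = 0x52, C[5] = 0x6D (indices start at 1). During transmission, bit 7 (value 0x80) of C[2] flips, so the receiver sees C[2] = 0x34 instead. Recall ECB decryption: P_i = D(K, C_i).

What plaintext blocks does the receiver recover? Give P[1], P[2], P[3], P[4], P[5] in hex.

Only C[2] changed, to 0x34. In ECB, a change in C_i affects only P_i. Decrypting the received ciphertext:
P[1]: D(K, 0x18) = 0x41.
P[2]: D(K, 0x34) = 0x6D.
P[3]: D(K, 0x01) = 0x58.
P[4]: D(K, 0x52) = 0x0B.
P[5]: D(K, 0x6D) = 0x34.
Blocks that differ from the original plaintext: P[2].

P[1] = 0x41, P[2] = 0x6D, P[3] = 0x58, P[4] = 0x0B, P[5] = 0x34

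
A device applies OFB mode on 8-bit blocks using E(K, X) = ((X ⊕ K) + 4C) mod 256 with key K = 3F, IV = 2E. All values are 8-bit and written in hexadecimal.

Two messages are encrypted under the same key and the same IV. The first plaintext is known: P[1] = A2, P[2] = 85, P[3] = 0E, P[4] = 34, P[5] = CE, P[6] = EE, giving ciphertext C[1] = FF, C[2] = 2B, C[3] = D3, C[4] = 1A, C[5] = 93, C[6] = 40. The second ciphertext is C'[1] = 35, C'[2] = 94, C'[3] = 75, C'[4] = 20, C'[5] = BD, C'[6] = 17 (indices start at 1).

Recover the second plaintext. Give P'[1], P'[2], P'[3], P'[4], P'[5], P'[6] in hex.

In OFB with a reused IV, both messages share the same keystream S_i, so C_i ⊕ C'_i = P_i ⊕ P'_i and thus P'_i = P_i ⊕ C_i ⊕ C'_i.
P'[1]: A2 ⊕ FF ⊕ 35 = 68.
P'[2]: 85 ⊕ 2B ⊕ 94 = 3A.
P'[3]: 0E ⊕ D3 ⊕ 75 = A8.
P'[4]: 34 ⊕ 1A ⊕ 20 = 0E.
P'[5]: CE ⊕ 93 ⊕ BD = E0.
P'[6]: EE ⊕ 40 ⊕ 17 = B9.

P'[1] = 68, P'[2] = 3A, P'[3] = A8, P'[4] = 0E, P'[5] = E0, P'[6] = B9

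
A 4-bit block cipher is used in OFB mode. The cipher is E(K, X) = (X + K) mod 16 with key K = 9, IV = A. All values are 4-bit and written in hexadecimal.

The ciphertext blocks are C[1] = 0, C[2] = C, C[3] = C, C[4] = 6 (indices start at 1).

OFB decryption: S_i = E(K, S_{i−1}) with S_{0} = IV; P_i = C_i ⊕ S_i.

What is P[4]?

P[1]: S = E(K, A) = 3; 0 ⊕ 3 = 3.
P[2]: S = E(K, 3) = C; C ⊕ C = 0.
P[3]: S = E(K, C) = 5; C ⊕ 5 = 9.
P[4]: S = E(K, 5) = E; 6 ⊕ E = 8.

P[4] = 8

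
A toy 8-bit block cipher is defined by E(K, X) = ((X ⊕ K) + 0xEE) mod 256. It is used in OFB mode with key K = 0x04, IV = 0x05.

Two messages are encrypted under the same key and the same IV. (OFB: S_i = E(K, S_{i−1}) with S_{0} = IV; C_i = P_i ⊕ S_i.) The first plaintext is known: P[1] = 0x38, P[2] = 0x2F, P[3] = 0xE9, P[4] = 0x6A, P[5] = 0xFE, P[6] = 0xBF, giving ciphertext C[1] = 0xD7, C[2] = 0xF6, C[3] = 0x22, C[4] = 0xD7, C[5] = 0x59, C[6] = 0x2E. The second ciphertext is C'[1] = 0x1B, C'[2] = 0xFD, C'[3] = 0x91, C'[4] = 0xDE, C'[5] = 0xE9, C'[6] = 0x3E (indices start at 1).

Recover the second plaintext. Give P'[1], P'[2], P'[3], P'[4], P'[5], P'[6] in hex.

P'[1] = 0xF4, P'[2] = 0x24, P'[3] = 0x5A, P'[4] = 0x63, P'[5] = 0x4E, P'[6] = 0xAF

In OFB with a reused IV, both messages share the same keystream S_i, so C_i ⊕ C'_i = P_i ⊕ P'_i and thus P'_i = P_i ⊕ C_i ⊕ C'_i.
P'[1]: 0x38 ⊕ 0xD7 ⊕ 0x1B = 0xF4.
P'[2]: 0x2F ⊕ 0xF6 ⊕ 0xFD = 0x24.
P'[3]: 0xE9 ⊕ 0x22 ⊕ 0x91 = 0x5A.
P'[4]: 0x6A ⊕ 0xD7 ⊕ 0xDE = 0x63.
P'[5]: 0xFE ⊕ 0x59 ⊕ 0xE9 = 0x4E.
P'[6]: 0xBF ⊕ 0x2E ⊕ 0x3E = 0xAF.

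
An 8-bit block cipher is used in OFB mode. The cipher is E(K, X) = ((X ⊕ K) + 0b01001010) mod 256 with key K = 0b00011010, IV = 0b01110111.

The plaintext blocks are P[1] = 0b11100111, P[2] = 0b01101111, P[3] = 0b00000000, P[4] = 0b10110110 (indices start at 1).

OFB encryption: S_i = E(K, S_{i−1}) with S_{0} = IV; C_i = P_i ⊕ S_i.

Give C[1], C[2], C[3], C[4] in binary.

C[1] = 0b01010000, C[2] = 0b10011000, C[3] = 0b00110111, C[4] = 0b11000001

C[1]: S = E(K, 0b01110111) = 0b10110111; 0b11100111 ⊕ 0b10110111 = 0b01010000.
C[2]: S = E(K, 0b10110111) = 0b11110111; 0b01101111 ⊕ 0b11110111 = 0b10011000.
C[3]: S = E(K, 0b11110111) = 0b00110111; 0b00000000 ⊕ 0b00110111 = 0b00110111.
C[4]: S = E(K, 0b00110111) = 0b01110111; 0b10110110 ⊕ 0b01110111 = 0b11000001.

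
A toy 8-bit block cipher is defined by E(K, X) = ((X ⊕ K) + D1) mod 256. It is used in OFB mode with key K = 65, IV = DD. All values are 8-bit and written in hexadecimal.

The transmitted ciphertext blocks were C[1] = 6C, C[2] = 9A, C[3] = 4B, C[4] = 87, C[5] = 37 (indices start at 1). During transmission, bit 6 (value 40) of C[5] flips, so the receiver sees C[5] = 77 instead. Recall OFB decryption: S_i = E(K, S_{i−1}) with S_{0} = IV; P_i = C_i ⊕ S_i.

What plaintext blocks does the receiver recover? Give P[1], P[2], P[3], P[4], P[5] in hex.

P[1] = E5, P[2] = 27, P[3] = E2, P[4] = 1A, P[5] = BE

Only C[5] changed, to 77. In OFB, a change in C_i flips the same bit in P_i only; the keystream is unaffected. Decrypting the received ciphertext:
P[1]: S = E(K, DD) = 89; 6C ⊕ 89 = E5.
P[2]: S = E(K, 89) = BD; 9A ⊕ BD = 27.
P[3]: S = E(K, BD) = A9; 4B ⊕ A9 = E2.
P[4]: S = E(K, A9) = 9D; 87 ⊕ 9D = 1A.
P[5]: S = E(K, 9D) = C9; 77 ⊕ C9 = BE.
Blocks that differ from the original plaintext: P[5].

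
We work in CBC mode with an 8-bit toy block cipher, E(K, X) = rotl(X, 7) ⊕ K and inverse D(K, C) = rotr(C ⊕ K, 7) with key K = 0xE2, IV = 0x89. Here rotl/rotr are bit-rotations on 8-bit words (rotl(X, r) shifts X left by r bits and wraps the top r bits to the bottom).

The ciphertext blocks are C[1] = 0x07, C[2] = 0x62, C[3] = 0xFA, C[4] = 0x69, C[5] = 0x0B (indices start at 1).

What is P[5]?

P[5] = 0xBA

CBC decryption: P_i = D(K, C_i) ⊕ C_{i−1}, with C_{0} = IV.
P[5]: D(K, 0x0B) = 0xD3; 0xD3 ⊕ 0x69 = 0xBA.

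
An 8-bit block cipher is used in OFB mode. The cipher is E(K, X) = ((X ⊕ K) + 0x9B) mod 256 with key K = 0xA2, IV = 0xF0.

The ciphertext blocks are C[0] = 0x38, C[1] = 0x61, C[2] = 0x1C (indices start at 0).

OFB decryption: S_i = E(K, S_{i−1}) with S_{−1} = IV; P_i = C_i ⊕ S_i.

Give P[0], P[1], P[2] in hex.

P[0] = 0xD5, P[1] = 0x8B, P[2] = 0xFF

P[0]: S = E(K, 0xF0) = 0xED; 0x38 ⊕ 0xED = 0xD5.
P[1]: S = E(K, 0xED) = 0xEA; 0x61 ⊕ 0xEA = 0x8B.
P[2]: S = E(K, 0xEA) = 0xE3; 0x1C ⊕ 0xE3 = 0xFF.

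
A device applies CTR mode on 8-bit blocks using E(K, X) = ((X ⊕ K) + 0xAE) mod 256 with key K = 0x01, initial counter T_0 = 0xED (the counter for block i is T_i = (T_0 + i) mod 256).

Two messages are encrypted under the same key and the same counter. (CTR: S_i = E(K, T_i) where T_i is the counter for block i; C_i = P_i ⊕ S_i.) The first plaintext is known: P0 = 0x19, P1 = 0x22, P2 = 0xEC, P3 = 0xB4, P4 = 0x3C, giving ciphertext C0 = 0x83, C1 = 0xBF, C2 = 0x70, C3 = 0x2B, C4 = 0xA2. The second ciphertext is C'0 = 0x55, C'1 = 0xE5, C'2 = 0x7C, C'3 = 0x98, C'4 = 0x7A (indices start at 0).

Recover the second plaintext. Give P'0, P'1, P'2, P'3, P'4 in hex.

P'0 = 0xCF, P'1 = 0x78, P'2 = 0xE0, P'3 = 0x07, P'4 = 0xE4

In CTR with a reused counter, both messages share the same keystream S_i, so C_i ⊕ C'_i = P_i ⊕ P'_i and thus P'_i = P_i ⊕ C_i ⊕ C'_i.
P'0: 0x19 ⊕ 0x83 ⊕ 0x55 = 0xCF.
P'1: 0x22 ⊕ 0xBF ⊕ 0xE5 = 0x78.
P'2: 0xEC ⊕ 0x70 ⊕ 0x7C = 0xE0.
P'3: 0xB4 ⊕ 0x2B ⊕ 0x98 = 0x07.
P'4: 0x3C ⊕ 0xA2 ⊕ 0x7A = 0xE4.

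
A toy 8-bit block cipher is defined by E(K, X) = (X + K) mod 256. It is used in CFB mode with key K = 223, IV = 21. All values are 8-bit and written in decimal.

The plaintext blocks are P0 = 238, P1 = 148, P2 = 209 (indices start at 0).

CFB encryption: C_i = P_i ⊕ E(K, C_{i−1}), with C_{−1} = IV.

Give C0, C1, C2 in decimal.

C0 = 26, C1 = 109, C2 = 157

C0: E(K, 21) = 244; 238 ⊕ 244 = 26.
C1: E(K, 26) = 249; 148 ⊕ 249 = 109.
C2: E(K, 109) = 76; 209 ⊕ 76 = 157.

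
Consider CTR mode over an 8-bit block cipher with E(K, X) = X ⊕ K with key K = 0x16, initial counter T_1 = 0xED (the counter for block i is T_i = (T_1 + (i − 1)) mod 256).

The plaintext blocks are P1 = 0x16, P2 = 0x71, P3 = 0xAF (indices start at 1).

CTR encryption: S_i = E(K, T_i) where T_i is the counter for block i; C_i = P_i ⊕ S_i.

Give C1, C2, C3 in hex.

C1: T = 0xED, S = E(K, T) = 0xFB; 0x16 ⊕ 0xFB = 0xED.
C2: T = 0xEE, S = E(K, T) = 0xF8; 0x71 ⊕ 0xF8 = 0x89.
C3: T = 0xEF, S = E(K, T) = 0xF9; 0xAF ⊕ 0xF9 = 0x56.

C1 = 0xED, C2 = 0x89, C3 = 0x56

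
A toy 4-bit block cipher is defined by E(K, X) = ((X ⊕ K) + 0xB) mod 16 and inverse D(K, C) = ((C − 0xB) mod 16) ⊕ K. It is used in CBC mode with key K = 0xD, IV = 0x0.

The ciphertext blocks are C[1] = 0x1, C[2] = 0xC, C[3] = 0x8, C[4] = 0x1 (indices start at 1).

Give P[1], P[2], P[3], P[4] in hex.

P[1] = 0xB, P[2] = 0xD, P[3] = 0xC, P[4] = 0x3

CBC decryption: P_i = D(K, C_i) ⊕ C_{i−1}, with C_{0} = IV.
P[1]: D(K, 0x1) = 0xB; 0xB ⊕ 0x0 = 0xB.
P[2]: D(K, 0xC) = 0xC; 0xC ⊕ 0x1 = 0xD.
P[3]: D(K, 0x8) = 0x0; 0x0 ⊕ 0xC = 0xC.
P[4]: D(K, 0x1) = 0xB; 0xB ⊕ 0x8 = 0x3.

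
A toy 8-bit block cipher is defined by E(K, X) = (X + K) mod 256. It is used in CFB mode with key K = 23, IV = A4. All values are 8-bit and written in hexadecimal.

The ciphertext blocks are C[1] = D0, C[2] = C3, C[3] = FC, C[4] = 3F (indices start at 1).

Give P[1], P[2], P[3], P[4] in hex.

CFB decryption: P_i = C_i ⊕ E(K, C_{i−1}), with C_{0} = IV.
P[1]: E(K, A4) = C7; D0 ⊕ C7 = 17.
P[2]: E(K, D0) = F3; C3 ⊕ F3 = 30.
P[3]: E(K, C3) = E6; FC ⊕ E6 = 1A.
P[4]: E(K, FC) = 1F; 3F ⊕ 1F = 20.

P[1] = 17, P[2] = 30, P[3] = 1A, P[4] = 20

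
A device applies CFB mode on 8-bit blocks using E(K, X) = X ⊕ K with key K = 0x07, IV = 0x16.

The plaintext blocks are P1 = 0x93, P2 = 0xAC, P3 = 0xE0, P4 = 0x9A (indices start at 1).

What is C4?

CFB encryption: C_i = P_i ⊕ E(K, C_{i−1}), with C_{0} = IV.
C1: E(K, 0x16) = 0x11; 0x93 ⊕ 0x11 = 0x82.
C2: E(K, 0x82) = 0x85; 0xAC ⊕ 0x85 = 0x29.
C3: E(K, 0x29) = 0x2E; 0xE0 ⊕ 0x2E = 0xCE.
C4: E(K, 0xCE) = 0xC9; 0x9A ⊕ 0xC9 = 0x53.

C4 = 0x53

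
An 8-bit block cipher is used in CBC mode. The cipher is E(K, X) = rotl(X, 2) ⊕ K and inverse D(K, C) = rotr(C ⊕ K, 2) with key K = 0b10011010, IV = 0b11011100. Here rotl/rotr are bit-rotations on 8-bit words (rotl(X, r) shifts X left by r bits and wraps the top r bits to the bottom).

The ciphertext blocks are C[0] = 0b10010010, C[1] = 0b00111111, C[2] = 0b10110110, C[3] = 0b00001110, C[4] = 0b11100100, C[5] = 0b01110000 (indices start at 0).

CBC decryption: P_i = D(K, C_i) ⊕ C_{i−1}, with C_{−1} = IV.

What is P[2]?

P[2] = 0b00110100

P[2]: D(K, 0b10110110) = 0b00001011; 0b00001011 ⊕ 0b00111111 = 0b00110100.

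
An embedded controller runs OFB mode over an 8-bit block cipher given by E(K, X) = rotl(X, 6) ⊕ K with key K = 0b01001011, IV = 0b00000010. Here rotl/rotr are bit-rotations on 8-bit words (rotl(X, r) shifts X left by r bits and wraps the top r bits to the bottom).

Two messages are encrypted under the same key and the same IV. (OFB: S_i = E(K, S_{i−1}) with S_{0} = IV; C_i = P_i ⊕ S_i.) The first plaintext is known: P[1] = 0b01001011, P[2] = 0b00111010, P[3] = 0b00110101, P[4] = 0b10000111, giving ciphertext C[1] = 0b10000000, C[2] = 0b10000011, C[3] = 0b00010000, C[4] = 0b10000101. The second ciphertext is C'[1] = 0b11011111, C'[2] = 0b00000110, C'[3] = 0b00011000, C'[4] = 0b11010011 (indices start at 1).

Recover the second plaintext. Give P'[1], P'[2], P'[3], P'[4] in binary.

P'[1] = 0b00010100, P'[2] = 0b10111111, P'[3] = 0b00111101, P'[4] = 0b11010001

In OFB with a reused IV, both messages share the same keystream S_i, so C_i ⊕ C'_i = P_i ⊕ P'_i and thus P'_i = P_i ⊕ C_i ⊕ C'_i.
P'[1]: 0b01001011 ⊕ 0b10000000 ⊕ 0b11011111 = 0b00010100.
P'[2]: 0b00111010 ⊕ 0b10000011 ⊕ 0b00000110 = 0b10111111.
P'[3]: 0b00110101 ⊕ 0b00010000 ⊕ 0b00011000 = 0b00111101.
P'[4]: 0b10000111 ⊕ 0b10000101 ⊕ 0b11010011 = 0b11010001.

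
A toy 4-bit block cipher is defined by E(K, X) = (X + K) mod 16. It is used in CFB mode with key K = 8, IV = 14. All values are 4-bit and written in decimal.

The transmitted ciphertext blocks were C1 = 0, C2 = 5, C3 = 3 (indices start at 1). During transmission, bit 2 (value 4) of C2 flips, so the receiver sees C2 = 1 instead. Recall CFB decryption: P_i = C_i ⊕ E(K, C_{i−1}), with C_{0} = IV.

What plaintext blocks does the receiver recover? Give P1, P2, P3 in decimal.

Only C2 changed, to 1. In CFB, a change in C_i flips the same bit in P_i and garbles P_{i+1}. Decrypting the received ciphertext:
P1: E(K, 14) = 6; 0 ⊕ 6 = 6.
P2: E(K, 0) = 8; 1 ⊕ 8 = 9.
P3: E(K, 1) = 9; 3 ⊕ 9 = 10.
Blocks that differ from the original plaintext: P2, P3.

P1 = 6, P2 = 9, P3 = 10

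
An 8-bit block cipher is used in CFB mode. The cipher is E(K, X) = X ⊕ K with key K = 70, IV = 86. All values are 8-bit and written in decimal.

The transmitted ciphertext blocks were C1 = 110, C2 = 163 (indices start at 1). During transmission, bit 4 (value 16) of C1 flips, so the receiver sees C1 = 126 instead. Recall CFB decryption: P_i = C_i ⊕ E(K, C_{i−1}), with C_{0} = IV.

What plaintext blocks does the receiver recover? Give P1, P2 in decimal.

P1 = 110, P2 = 155

Only C1 changed, to 126. In CFB, a change in C_i flips the same bit in P_i and garbles P_{i+1}. Decrypting the received ciphertext:
P1: E(K, 86) = 16; 126 ⊕ 16 = 110.
P2: E(K, 126) = 56; 163 ⊕ 56 = 155.
Blocks that differ from the original plaintext: P1, P2.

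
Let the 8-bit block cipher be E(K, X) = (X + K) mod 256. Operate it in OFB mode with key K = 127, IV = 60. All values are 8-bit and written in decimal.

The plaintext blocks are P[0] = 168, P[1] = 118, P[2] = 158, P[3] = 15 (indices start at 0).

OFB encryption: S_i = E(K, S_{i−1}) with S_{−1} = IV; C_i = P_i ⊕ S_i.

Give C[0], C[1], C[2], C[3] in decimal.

C[0]: S = E(K, 60) = 187; 168 ⊕ 187 = 19.
C[1]: S = E(K, 187) = 58; 118 ⊕ 58 = 76.
C[2]: S = E(K, 58) = 185; 158 ⊕ 185 = 39.
C[3]: S = E(K, 185) = 56; 15 ⊕ 56 = 55.

C[0] = 19, C[1] = 76, C[2] = 39, C[3] = 55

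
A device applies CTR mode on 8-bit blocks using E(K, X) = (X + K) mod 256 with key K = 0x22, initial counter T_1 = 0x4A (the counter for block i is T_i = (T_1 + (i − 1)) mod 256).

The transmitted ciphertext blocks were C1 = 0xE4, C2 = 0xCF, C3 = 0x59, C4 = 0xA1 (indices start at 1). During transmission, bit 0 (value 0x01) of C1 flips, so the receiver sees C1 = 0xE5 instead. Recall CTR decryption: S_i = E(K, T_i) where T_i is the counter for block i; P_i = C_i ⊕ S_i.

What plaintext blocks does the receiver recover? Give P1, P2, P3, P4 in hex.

P1 = 0x89, P2 = 0xA2, P3 = 0x37, P4 = 0xCE

Only C1 changed, to 0xE5. In CTR, a change in C_i flips the same bit in P_i only; the keystream is unaffected. Decrypting the received ciphertext:
P1: T = 0x4A, S = E(K, T) = 0x6C; 0xE5 ⊕ 0x6C = 0x89.
P2: T = 0x4B, S = E(K, T) = 0x6D; 0xCF ⊕ 0x6D = 0xA2.
P3: T = 0x4C, S = E(K, T) = 0x6E; 0x59 ⊕ 0x6E = 0x37.
P4: T = 0x4D, S = E(K, T) = 0x6F; 0xA1 ⊕ 0x6F = 0xCE.
Blocks that differ from the original plaintext: P1.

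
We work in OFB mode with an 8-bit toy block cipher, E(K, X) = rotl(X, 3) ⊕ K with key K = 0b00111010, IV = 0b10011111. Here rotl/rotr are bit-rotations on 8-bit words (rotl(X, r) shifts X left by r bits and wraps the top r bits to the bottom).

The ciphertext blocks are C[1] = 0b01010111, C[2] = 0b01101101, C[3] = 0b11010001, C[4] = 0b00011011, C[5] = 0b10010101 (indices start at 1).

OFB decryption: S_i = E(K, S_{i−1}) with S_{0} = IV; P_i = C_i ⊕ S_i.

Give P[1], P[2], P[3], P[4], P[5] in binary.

P[1] = 0b10010001, P[2] = 0b01100001, P[3] = 0b10001011, P[4] = 0b11110011, P[5] = 0b11101000

P[1]: S = E(K, 0b10011111) = 0b11000110; 0b01010111 ⊕ 0b11000110 = 0b10010001.
P[2]: S = E(K, 0b11000110) = 0b00001100; 0b01101101 ⊕ 0b00001100 = 0b01100001.
P[3]: S = E(K, 0b00001100) = 0b01011010; 0b11010001 ⊕ 0b01011010 = 0b10001011.
P[4]: S = E(K, 0b01011010) = 0b11101000; 0b00011011 ⊕ 0b11101000 = 0b11110011.
P[5]: S = E(K, 0b11101000) = 0b01111101; 0b10010101 ⊕ 0b01111101 = 0b11101000.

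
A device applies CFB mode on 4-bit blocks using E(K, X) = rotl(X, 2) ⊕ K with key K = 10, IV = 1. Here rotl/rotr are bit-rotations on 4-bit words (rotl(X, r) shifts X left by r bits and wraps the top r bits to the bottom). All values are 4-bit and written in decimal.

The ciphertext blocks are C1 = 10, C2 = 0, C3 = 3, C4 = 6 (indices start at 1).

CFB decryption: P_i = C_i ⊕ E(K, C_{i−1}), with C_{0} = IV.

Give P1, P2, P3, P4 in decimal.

P1: E(K, 1) = 14; 10 ⊕ 14 = 4.
P2: E(K, 10) = 0; 0 ⊕ 0 = 0.
P3: E(K, 0) = 10; 3 ⊕ 10 = 9.
P4: E(K, 3) = 6; 6 ⊕ 6 = 0.

P1 = 4, P2 = 0, P3 = 9, P4 = 0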